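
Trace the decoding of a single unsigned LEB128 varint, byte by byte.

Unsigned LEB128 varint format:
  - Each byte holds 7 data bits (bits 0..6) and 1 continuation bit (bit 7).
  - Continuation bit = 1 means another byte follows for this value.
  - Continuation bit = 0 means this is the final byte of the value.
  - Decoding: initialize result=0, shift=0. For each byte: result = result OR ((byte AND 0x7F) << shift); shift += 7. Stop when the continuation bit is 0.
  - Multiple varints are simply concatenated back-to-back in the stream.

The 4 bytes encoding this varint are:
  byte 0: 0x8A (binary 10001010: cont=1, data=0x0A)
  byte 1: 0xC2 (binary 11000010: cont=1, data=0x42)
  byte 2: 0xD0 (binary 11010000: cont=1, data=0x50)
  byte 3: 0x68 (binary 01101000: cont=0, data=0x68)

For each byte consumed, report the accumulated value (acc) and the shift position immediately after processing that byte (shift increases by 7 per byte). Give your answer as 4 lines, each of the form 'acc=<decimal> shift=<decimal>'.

byte 0=0x8A: payload=0x0A=10, contrib = 10<<0 = 10; acc -> 10, shift -> 7
byte 1=0xC2: payload=0x42=66, contrib = 66<<7 = 8448; acc -> 8458, shift -> 14
byte 2=0xD0: payload=0x50=80, contrib = 80<<14 = 1310720; acc -> 1319178, shift -> 21
byte 3=0x68: payload=0x68=104, contrib = 104<<21 = 218103808; acc -> 219422986, shift -> 28

Answer: acc=10 shift=7
acc=8458 shift=14
acc=1319178 shift=21
acc=219422986 shift=28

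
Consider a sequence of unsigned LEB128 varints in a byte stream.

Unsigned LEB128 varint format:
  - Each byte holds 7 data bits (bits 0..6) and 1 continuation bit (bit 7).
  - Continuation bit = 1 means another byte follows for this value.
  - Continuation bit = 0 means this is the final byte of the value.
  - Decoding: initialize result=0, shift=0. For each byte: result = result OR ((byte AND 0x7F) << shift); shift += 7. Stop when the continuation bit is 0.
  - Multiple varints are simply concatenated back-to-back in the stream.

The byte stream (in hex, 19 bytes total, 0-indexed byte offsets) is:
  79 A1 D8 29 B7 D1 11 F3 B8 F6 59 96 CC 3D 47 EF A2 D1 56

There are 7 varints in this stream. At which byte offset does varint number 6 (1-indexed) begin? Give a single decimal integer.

Answer: 14

Derivation:
  byte[0]=0x79 cont=0 payload=0x79=121: acc |= 121<<0 -> acc=121 shift=7 [end]
Varint 1: bytes[0:1] = 79 -> value 121 (1 byte(s))
  byte[1]=0xA1 cont=1 payload=0x21=33: acc |= 33<<0 -> acc=33 shift=7
  byte[2]=0xD8 cont=1 payload=0x58=88: acc |= 88<<7 -> acc=11297 shift=14
  byte[3]=0x29 cont=0 payload=0x29=41: acc |= 41<<14 -> acc=683041 shift=21 [end]
Varint 2: bytes[1:4] = A1 D8 29 -> value 683041 (3 byte(s))
  byte[4]=0xB7 cont=1 payload=0x37=55: acc |= 55<<0 -> acc=55 shift=7
  byte[5]=0xD1 cont=1 payload=0x51=81: acc |= 81<<7 -> acc=10423 shift=14
  byte[6]=0x11 cont=0 payload=0x11=17: acc |= 17<<14 -> acc=288951 shift=21 [end]
Varint 3: bytes[4:7] = B7 D1 11 -> value 288951 (3 byte(s))
  byte[7]=0xF3 cont=1 payload=0x73=115: acc |= 115<<0 -> acc=115 shift=7
  byte[8]=0xB8 cont=1 payload=0x38=56: acc |= 56<<7 -> acc=7283 shift=14
  byte[9]=0xF6 cont=1 payload=0x76=118: acc |= 118<<14 -> acc=1940595 shift=21
  byte[10]=0x59 cont=0 payload=0x59=89: acc |= 89<<21 -> acc=188587123 shift=28 [end]
Varint 4: bytes[7:11] = F3 B8 F6 59 -> value 188587123 (4 byte(s))
  byte[11]=0x96 cont=1 payload=0x16=22: acc |= 22<<0 -> acc=22 shift=7
  byte[12]=0xCC cont=1 payload=0x4C=76: acc |= 76<<7 -> acc=9750 shift=14
  byte[13]=0x3D cont=0 payload=0x3D=61: acc |= 61<<14 -> acc=1009174 shift=21 [end]
Varint 5: bytes[11:14] = 96 CC 3D -> value 1009174 (3 byte(s))
  byte[14]=0x47 cont=0 payload=0x47=71: acc |= 71<<0 -> acc=71 shift=7 [end]
Varint 6: bytes[14:15] = 47 -> value 71 (1 byte(s))
  byte[15]=0xEF cont=1 payload=0x6F=111: acc |= 111<<0 -> acc=111 shift=7
  byte[16]=0xA2 cont=1 payload=0x22=34: acc |= 34<<7 -> acc=4463 shift=14
  byte[17]=0xD1 cont=1 payload=0x51=81: acc |= 81<<14 -> acc=1331567 shift=21
  byte[18]=0x56 cont=0 payload=0x56=86: acc |= 86<<21 -> acc=181686639 shift=28 [end]
Varint 7: bytes[15:19] = EF A2 D1 56 -> value 181686639 (4 byte(s))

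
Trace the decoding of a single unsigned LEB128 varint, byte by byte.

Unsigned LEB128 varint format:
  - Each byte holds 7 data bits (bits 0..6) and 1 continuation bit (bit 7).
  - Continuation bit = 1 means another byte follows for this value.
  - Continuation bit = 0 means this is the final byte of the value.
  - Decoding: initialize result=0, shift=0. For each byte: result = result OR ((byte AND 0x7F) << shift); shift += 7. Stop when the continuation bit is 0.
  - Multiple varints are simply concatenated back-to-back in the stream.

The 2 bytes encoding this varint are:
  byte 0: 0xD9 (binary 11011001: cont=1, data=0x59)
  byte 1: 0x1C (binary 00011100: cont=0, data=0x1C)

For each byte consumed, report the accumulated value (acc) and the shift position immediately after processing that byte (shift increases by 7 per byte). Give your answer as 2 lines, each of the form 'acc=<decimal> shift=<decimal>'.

byte 0=0xD9: payload=0x59=89, contrib = 89<<0 = 89; acc -> 89, shift -> 7
byte 1=0x1C: payload=0x1C=28, contrib = 28<<7 = 3584; acc -> 3673, shift -> 14

Answer: acc=89 shift=7
acc=3673 shift=14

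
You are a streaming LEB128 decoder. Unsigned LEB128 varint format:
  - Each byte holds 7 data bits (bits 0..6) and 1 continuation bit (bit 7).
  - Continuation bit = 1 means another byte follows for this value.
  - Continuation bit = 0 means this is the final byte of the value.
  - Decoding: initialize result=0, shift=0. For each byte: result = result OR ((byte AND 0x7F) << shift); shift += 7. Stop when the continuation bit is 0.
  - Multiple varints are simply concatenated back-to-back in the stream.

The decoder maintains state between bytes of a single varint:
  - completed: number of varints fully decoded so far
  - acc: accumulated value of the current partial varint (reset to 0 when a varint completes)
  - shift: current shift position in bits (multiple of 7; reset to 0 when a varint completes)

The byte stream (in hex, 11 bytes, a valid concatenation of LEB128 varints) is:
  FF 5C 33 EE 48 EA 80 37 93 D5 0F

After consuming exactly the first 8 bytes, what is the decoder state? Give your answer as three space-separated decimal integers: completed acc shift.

byte[0]=0xFF cont=1 payload=0x7F: acc |= 127<<0 -> completed=0 acc=127 shift=7
byte[1]=0x5C cont=0 payload=0x5C: varint #1 complete (value=11903); reset -> completed=1 acc=0 shift=0
byte[2]=0x33 cont=0 payload=0x33: varint #2 complete (value=51); reset -> completed=2 acc=0 shift=0
byte[3]=0xEE cont=1 payload=0x6E: acc |= 110<<0 -> completed=2 acc=110 shift=7
byte[4]=0x48 cont=0 payload=0x48: varint #3 complete (value=9326); reset -> completed=3 acc=0 shift=0
byte[5]=0xEA cont=1 payload=0x6A: acc |= 106<<0 -> completed=3 acc=106 shift=7
byte[6]=0x80 cont=1 payload=0x00: acc |= 0<<7 -> completed=3 acc=106 shift=14
byte[7]=0x37 cont=0 payload=0x37: varint #4 complete (value=901226); reset -> completed=4 acc=0 shift=0

Answer: 4 0 0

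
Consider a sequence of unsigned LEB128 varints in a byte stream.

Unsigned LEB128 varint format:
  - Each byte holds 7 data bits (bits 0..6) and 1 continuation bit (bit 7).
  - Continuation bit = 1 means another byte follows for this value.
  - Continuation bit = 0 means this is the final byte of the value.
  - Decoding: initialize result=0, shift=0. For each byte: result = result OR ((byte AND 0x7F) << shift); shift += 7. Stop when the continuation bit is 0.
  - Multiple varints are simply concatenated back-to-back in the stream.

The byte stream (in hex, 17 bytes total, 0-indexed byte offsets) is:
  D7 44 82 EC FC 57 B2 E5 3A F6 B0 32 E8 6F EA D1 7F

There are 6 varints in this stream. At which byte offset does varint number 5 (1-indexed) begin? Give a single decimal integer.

Answer: 12

Derivation:
  byte[0]=0xD7 cont=1 payload=0x57=87: acc |= 87<<0 -> acc=87 shift=7
  byte[1]=0x44 cont=0 payload=0x44=68: acc |= 68<<7 -> acc=8791 shift=14 [end]
Varint 1: bytes[0:2] = D7 44 -> value 8791 (2 byte(s))
  byte[2]=0x82 cont=1 payload=0x02=2: acc |= 2<<0 -> acc=2 shift=7
  byte[3]=0xEC cont=1 payload=0x6C=108: acc |= 108<<7 -> acc=13826 shift=14
  byte[4]=0xFC cont=1 payload=0x7C=124: acc |= 124<<14 -> acc=2045442 shift=21
  byte[5]=0x57 cont=0 payload=0x57=87: acc |= 87<<21 -> acc=184497666 shift=28 [end]
Varint 2: bytes[2:6] = 82 EC FC 57 -> value 184497666 (4 byte(s))
  byte[6]=0xB2 cont=1 payload=0x32=50: acc |= 50<<0 -> acc=50 shift=7
  byte[7]=0xE5 cont=1 payload=0x65=101: acc |= 101<<7 -> acc=12978 shift=14
  byte[8]=0x3A cont=0 payload=0x3A=58: acc |= 58<<14 -> acc=963250 shift=21 [end]
Varint 3: bytes[6:9] = B2 E5 3A -> value 963250 (3 byte(s))
  byte[9]=0xF6 cont=1 payload=0x76=118: acc |= 118<<0 -> acc=118 shift=7
  byte[10]=0xB0 cont=1 payload=0x30=48: acc |= 48<<7 -> acc=6262 shift=14
  byte[11]=0x32 cont=0 payload=0x32=50: acc |= 50<<14 -> acc=825462 shift=21 [end]
Varint 4: bytes[9:12] = F6 B0 32 -> value 825462 (3 byte(s))
  byte[12]=0xE8 cont=1 payload=0x68=104: acc |= 104<<0 -> acc=104 shift=7
  byte[13]=0x6F cont=0 payload=0x6F=111: acc |= 111<<7 -> acc=14312 shift=14 [end]
Varint 5: bytes[12:14] = E8 6F -> value 14312 (2 byte(s))
  byte[14]=0xEA cont=1 payload=0x6A=106: acc |= 106<<0 -> acc=106 shift=7
  byte[15]=0xD1 cont=1 payload=0x51=81: acc |= 81<<7 -> acc=10474 shift=14
  byte[16]=0x7F cont=0 payload=0x7F=127: acc |= 127<<14 -> acc=2091242 shift=21 [end]
Varint 6: bytes[14:17] = EA D1 7F -> value 2091242 (3 byte(s))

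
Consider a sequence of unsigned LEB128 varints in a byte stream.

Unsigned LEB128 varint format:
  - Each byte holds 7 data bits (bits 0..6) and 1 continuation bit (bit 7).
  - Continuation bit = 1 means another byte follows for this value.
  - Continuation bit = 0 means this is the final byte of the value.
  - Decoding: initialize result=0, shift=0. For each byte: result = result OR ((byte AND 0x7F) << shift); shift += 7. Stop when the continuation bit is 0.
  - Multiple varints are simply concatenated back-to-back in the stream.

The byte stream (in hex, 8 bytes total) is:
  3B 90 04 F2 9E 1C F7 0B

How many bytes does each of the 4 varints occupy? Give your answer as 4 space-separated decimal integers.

Answer: 1 2 3 2

Derivation:
  byte[0]=0x3B cont=0 payload=0x3B=59: acc |= 59<<0 -> acc=59 shift=7 [end]
Varint 1: bytes[0:1] = 3B -> value 59 (1 byte(s))
  byte[1]=0x90 cont=1 payload=0x10=16: acc |= 16<<0 -> acc=16 shift=7
  byte[2]=0x04 cont=0 payload=0x04=4: acc |= 4<<7 -> acc=528 shift=14 [end]
Varint 2: bytes[1:3] = 90 04 -> value 528 (2 byte(s))
  byte[3]=0xF2 cont=1 payload=0x72=114: acc |= 114<<0 -> acc=114 shift=7
  byte[4]=0x9E cont=1 payload=0x1E=30: acc |= 30<<7 -> acc=3954 shift=14
  byte[5]=0x1C cont=0 payload=0x1C=28: acc |= 28<<14 -> acc=462706 shift=21 [end]
Varint 3: bytes[3:6] = F2 9E 1C -> value 462706 (3 byte(s))
  byte[6]=0xF7 cont=1 payload=0x77=119: acc |= 119<<0 -> acc=119 shift=7
  byte[7]=0x0B cont=0 payload=0x0B=11: acc |= 11<<7 -> acc=1527 shift=14 [end]
Varint 4: bytes[6:8] = F7 0B -> value 1527 (2 byte(s))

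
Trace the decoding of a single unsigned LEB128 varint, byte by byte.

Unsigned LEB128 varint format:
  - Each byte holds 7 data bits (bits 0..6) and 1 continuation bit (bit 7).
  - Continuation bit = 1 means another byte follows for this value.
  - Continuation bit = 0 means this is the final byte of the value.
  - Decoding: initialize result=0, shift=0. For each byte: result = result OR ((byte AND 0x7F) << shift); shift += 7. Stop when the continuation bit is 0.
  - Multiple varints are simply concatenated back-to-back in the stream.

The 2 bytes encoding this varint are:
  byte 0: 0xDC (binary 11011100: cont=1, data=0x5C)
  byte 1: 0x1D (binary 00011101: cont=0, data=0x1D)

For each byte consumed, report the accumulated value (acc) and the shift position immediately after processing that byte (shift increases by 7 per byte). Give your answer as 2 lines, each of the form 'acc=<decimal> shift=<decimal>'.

Answer: acc=92 shift=7
acc=3804 shift=14

Derivation:
byte 0=0xDC: payload=0x5C=92, contrib = 92<<0 = 92; acc -> 92, shift -> 7
byte 1=0x1D: payload=0x1D=29, contrib = 29<<7 = 3712; acc -> 3804, shift -> 14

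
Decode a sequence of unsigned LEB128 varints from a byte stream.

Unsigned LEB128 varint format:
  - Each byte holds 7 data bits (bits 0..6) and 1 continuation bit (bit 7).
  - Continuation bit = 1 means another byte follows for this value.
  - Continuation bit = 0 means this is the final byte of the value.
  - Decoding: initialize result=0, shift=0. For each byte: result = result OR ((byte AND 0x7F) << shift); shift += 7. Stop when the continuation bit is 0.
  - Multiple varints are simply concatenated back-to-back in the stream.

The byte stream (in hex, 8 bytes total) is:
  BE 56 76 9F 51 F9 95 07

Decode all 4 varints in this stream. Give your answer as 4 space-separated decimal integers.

  byte[0]=0xBE cont=1 payload=0x3E=62: acc |= 62<<0 -> acc=62 shift=7
  byte[1]=0x56 cont=0 payload=0x56=86: acc |= 86<<7 -> acc=11070 shift=14 [end]
Varint 1: bytes[0:2] = BE 56 -> value 11070 (2 byte(s))
  byte[2]=0x76 cont=0 payload=0x76=118: acc |= 118<<0 -> acc=118 shift=7 [end]
Varint 2: bytes[2:3] = 76 -> value 118 (1 byte(s))
  byte[3]=0x9F cont=1 payload=0x1F=31: acc |= 31<<0 -> acc=31 shift=7
  byte[4]=0x51 cont=0 payload=0x51=81: acc |= 81<<7 -> acc=10399 shift=14 [end]
Varint 3: bytes[3:5] = 9F 51 -> value 10399 (2 byte(s))
  byte[5]=0xF9 cont=1 payload=0x79=121: acc |= 121<<0 -> acc=121 shift=7
  byte[6]=0x95 cont=1 payload=0x15=21: acc |= 21<<7 -> acc=2809 shift=14
  byte[7]=0x07 cont=0 payload=0x07=7: acc |= 7<<14 -> acc=117497 shift=21 [end]
Varint 4: bytes[5:8] = F9 95 07 -> value 117497 (3 byte(s))

Answer: 11070 118 10399 117497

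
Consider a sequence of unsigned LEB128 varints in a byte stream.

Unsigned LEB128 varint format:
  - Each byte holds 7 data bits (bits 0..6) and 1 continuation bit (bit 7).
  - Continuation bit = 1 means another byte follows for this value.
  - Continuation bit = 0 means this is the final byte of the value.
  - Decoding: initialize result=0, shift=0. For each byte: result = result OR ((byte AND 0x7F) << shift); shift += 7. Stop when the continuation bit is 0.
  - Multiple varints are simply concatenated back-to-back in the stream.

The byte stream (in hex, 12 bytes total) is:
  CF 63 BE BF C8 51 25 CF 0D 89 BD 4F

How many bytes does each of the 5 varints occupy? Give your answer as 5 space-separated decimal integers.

  byte[0]=0xCF cont=1 payload=0x4F=79: acc |= 79<<0 -> acc=79 shift=7
  byte[1]=0x63 cont=0 payload=0x63=99: acc |= 99<<7 -> acc=12751 shift=14 [end]
Varint 1: bytes[0:2] = CF 63 -> value 12751 (2 byte(s))
  byte[2]=0xBE cont=1 payload=0x3E=62: acc |= 62<<0 -> acc=62 shift=7
  byte[3]=0xBF cont=1 payload=0x3F=63: acc |= 63<<7 -> acc=8126 shift=14
  byte[4]=0xC8 cont=1 payload=0x48=72: acc |= 72<<14 -> acc=1187774 shift=21
  byte[5]=0x51 cont=0 payload=0x51=81: acc |= 81<<21 -> acc=171057086 shift=28 [end]
Varint 2: bytes[2:6] = BE BF C8 51 -> value 171057086 (4 byte(s))
  byte[6]=0x25 cont=0 payload=0x25=37: acc |= 37<<0 -> acc=37 shift=7 [end]
Varint 3: bytes[6:7] = 25 -> value 37 (1 byte(s))
  byte[7]=0xCF cont=1 payload=0x4F=79: acc |= 79<<0 -> acc=79 shift=7
  byte[8]=0x0D cont=0 payload=0x0D=13: acc |= 13<<7 -> acc=1743 shift=14 [end]
Varint 4: bytes[7:9] = CF 0D -> value 1743 (2 byte(s))
  byte[9]=0x89 cont=1 payload=0x09=9: acc |= 9<<0 -> acc=9 shift=7
  byte[10]=0xBD cont=1 payload=0x3D=61: acc |= 61<<7 -> acc=7817 shift=14
  byte[11]=0x4F cont=0 payload=0x4F=79: acc |= 79<<14 -> acc=1302153 shift=21 [end]
Varint 5: bytes[9:12] = 89 BD 4F -> value 1302153 (3 byte(s))

Answer: 2 4 1 2 3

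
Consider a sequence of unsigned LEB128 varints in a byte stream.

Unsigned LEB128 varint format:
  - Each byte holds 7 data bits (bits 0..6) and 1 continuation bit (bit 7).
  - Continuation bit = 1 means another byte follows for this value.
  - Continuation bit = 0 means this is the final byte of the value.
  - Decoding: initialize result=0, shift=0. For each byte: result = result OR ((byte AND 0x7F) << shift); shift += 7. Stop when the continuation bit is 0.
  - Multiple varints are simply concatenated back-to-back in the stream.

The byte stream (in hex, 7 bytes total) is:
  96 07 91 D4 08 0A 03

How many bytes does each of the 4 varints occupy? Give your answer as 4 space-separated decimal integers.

Answer: 2 3 1 1

Derivation:
  byte[0]=0x96 cont=1 payload=0x16=22: acc |= 22<<0 -> acc=22 shift=7
  byte[1]=0x07 cont=0 payload=0x07=7: acc |= 7<<7 -> acc=918 shift=14 [end]
Varint 1: bytes[0:2] = 96 07 -> value 918 (2 byte(s))
  byte[2]=0x91 cont=1 payload=0x11=17: acc |= 17<<0 -> acc=17 shift=7
  byte[3]=0xD4 cont=1 payload=0x54=84: acc |= 84<<7 -> acc=10769 shift=14
  byte[4]=0x08 cont=0 payload=0x08=8: acc |= 8<<14 -> acc=141841 shift=21 [end]
Varint 2: bytes[2:5] = 91 D4 08 -> value 141841 (3 byte(s))
  byte[5]=0x0A cont=0 payload=0x0A=10: acc |= 10<<0 -> acc=10 shift=7 [end]
Varint 3: bytes[5:6] = 0A -> value 10 (1 byte(s))
  byte[6]=0x03 cont=0 payload=0x03=3: acc |= 3<<0 -> acc=3 shift=7 [end]
Varint 4: bytes[6:7] = 03 -> value 3 (1 byte(s))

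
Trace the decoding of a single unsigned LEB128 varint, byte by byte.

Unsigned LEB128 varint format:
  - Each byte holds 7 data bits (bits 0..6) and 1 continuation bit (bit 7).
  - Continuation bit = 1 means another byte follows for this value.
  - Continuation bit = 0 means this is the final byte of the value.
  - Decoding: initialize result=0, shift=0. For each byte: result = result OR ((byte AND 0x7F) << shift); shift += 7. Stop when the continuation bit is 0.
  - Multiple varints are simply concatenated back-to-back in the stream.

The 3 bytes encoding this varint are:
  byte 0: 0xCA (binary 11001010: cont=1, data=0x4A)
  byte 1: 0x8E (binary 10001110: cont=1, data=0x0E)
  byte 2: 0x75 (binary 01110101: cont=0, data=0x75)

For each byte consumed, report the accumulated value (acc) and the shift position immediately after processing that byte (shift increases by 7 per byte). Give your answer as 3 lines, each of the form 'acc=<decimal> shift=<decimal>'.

Answer: acc=74 shift=7
acc=1866 shift=14
acc=1918794 shift=21

Derivation:
byte 0=0xCA: payload=0x4A=74, contrib = 74<<0 = 74; acc -> 74, shift -> 7
byte 1=0x8E: payload=0x0E=14, contrib = 14<<7 = 1792; acc -> 1866, shift -> 14
byte 2=0x75: payload=0x75=117, contrib = 117<<14 = 1916928; acc -> 1918794, shift -> 21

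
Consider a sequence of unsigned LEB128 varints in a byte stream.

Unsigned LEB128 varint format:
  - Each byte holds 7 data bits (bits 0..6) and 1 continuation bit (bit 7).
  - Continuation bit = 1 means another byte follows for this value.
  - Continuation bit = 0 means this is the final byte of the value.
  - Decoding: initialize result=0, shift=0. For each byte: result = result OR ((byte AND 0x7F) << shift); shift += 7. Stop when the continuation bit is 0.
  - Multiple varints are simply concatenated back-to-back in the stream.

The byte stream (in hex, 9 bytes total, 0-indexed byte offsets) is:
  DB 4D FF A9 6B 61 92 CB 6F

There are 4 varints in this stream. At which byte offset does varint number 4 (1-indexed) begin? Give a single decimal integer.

  byte[0]=0xDB cont=1 payload=0x5B=91: acc |= 91<<0 -> acc=91 shift=7
  byte[1]=0x4D cont=0 payload=0x4D=77: acc |= 77<<7 -> acc=9947 shift=14 [end]
Varint 1: bytes[0:2] = DB 4D -> value 9947 (2 byte(s))
  byte[2]=0xFF cont=1 payload=0x7F=127: acc |= 127<<0 -> acc=127 shift=7
  byte[3]=0xA9 cont=1 payload=0x29=41: acc |= 41<<7 -> acc=5375 shift=14
  byte[4]=0x6B cont=0 payload=0x6B=107: acc |= 107<<14 -> acc=1758463 shift=21 [end]
Varint 2: bytes[2:5] = FF A9 6B -> value 1758463 (3 byte(s))
  byte[5]=0x61 cont=0 payload=0x61=97: acc |= 97<<0 -> acc=97 shift=7 [end]
Varint 3: bytes[5:6] = 61 -> value 97 (1 byte(s))
  byte[6]=0x92 cont=1 payload=0x12=18: acc |= 18<<0 -> acc=18 shift=7
  byte[7]=0xCB cont=1 payload=0x4B=75: acc |= 75<<7 -> acc=9618 shift=14
  byte[8]=0x6F cont=0 payload=0x6F=111: acc |= 111<<14 -> acc=1828242 shift=21 [end]
Varint 4: bytes[6:9] = 92 CB 6F -> value 1828242 (3 byte(s))

Answer: 6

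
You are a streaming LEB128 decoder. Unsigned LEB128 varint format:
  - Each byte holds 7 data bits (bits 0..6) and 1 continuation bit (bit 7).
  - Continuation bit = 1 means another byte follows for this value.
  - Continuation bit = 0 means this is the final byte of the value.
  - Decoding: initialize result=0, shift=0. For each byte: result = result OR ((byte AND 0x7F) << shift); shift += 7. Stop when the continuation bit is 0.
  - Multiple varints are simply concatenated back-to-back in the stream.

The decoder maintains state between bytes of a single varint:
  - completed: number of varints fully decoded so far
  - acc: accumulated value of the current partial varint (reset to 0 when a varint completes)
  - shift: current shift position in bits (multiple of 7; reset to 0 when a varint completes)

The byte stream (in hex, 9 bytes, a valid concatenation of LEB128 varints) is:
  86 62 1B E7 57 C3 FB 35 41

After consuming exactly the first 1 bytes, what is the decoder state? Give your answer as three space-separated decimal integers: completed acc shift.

Answer: 0 6 7

Derivation:
byte[0]=0x86 cont=1 payload=0x06: acc |= 6<<0 -> completed=0 acc=6 shift=7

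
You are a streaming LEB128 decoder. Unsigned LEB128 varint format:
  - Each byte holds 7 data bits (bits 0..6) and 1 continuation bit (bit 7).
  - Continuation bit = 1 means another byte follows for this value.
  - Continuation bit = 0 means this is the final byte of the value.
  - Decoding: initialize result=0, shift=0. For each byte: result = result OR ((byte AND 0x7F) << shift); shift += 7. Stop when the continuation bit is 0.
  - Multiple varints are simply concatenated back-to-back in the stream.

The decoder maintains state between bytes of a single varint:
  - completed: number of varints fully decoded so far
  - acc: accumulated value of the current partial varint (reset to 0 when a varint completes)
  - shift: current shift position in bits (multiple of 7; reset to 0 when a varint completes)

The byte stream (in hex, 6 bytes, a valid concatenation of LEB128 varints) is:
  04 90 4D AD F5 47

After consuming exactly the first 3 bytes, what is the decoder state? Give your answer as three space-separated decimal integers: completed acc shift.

Answer: 2 0 0

Derivation:
byte[0]=0x04 cont=0 payload=0x04: varint #1 complete (value=4); reset -> completed=1 acc=0 shift=0
byte[1]=0x90 cont=1 payload=0x10: acc |= 16<<0 -> completed=1 acc=16 shift=7
byte[2]=0x4D cont=0 payload=0x4D: varint #2 complete (value=9872); reset -> completed=2 acc=0 shift=0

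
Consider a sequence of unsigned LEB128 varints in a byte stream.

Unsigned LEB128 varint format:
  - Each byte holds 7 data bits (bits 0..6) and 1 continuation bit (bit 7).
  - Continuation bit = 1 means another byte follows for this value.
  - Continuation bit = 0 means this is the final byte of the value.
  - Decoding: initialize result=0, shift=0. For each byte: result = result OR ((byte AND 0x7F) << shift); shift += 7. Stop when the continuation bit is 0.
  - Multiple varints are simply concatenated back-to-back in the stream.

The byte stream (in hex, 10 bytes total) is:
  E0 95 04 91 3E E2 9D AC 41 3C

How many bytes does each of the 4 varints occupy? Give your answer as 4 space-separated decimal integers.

Answer: 3 2 4 1

Derivation:
  byte[0]=0xE0 cont=1 payload=0x60=96: acc |= 96<<0 -> acc=96 shift=7
  byte[1]=0x95 cont=1 payload=0x15=21: acc |= 21<<7 -> acc=2784 shift=14
  byte[2]=0x04 cont=0 payload=0x04=4: acc |= 4<<14 -> acc=68320 shift=21 [end]
Varint 1: bytes[0:3] = E0 95 04 -> value 68320 (3 byte(s))
  byte[3]=0x91 cont=1 payload=0x11=17: acc |= 17<<0 -> acc=17 shift=7
  byte[4]=0x3E cont=0 payload=0x3E=62: acc |= 62<<7 -> acc=7953 shift=14 [end]
Varint 2: bytes[3:5] = 91 3E -> value 7953 (2 byte(s))
  byte[5]=0xE2 cont=1 payload=0x62=98: acc |= 98<<0 -> acc=98 shift=7
  byte[6]=0x9D cont=1 payload=0x1D=29: acc |= 29<<7 -> acc=3810 shift=14
  byte[7]=0xAC cont=1 payload=0x2C=44: acc |= 44<<14 -> acc=724706 shift=21
  byte[8]=0x41 cont=0 payload=0x41=65: acc |= 65<<21 -> acc=137039586 shift=28 [end]
Varint 3: bytes[5:9] = E2 9D AC 41 -> value 137039586 (4 byte(s))
  byte[9]=0x3C cont=0 payload=0x3C=60: acc |= 60<<0 -> acc=60 shift=7 [end]
Varint 4: bytes[9:10] = 3C -> value 60 (1 byte(s))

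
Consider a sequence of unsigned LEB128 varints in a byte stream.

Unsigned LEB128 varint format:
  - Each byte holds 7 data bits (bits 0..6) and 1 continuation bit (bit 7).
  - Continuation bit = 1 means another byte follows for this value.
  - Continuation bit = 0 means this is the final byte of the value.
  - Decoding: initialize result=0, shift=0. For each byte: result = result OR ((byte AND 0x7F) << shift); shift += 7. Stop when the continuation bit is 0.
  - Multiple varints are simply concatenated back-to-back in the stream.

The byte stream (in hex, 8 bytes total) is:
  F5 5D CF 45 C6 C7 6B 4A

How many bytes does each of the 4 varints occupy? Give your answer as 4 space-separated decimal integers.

  byte[0]=0xF5 cont=1 payload=0x75=117: acc |= 117<<0 -> acc=117 shift=7
  byte[1]=0x5D cont=0 payload=0x5D=93: acc |= 93<<7 -> acc=12021 shift=14 [end]
Varint 1: bytes[0:2] = F5 5D -> value 12021 (2 byte(s))
  byte[2]=0xCF cont=1 payload=0x4F=79: acc |= 79<<0 -> acc=79 shift=7
  byte[3]=0x45 cont=0 payload=0x45=69: acc |= 69<<7 -> acc=8911 shift=14 [end]
Varint 2: bytes[2:4] = CF 45 -> value 8911 (2 byte(s))
  byte[4]=0xC6 cont=1 payload=0x46=70: acc |= 70<<0 -> acc=70 shift=7
  byte[5]=0xC7 cont=1 payload=0x47=71: acc |= 71<<7 -> acc=9158 shift=14
  byte[6]=0x6B cont=0 payload=0x6B=107: acc |= 107<<14 -> acc=1762246 shift=21 [end]
Varint 3: bytes[4:7] = C6 C7 6B -> value 1762246 (3 byte(s))
  byte[7]=0x4A cont=0 payload=0x4A=74: acc |= 74<<0 -> acc=74 shift=7 [end]
Varint 4: bytes[7:8] = 4A -> value 74 (1 byte(s))

Answer: 2 2 3 1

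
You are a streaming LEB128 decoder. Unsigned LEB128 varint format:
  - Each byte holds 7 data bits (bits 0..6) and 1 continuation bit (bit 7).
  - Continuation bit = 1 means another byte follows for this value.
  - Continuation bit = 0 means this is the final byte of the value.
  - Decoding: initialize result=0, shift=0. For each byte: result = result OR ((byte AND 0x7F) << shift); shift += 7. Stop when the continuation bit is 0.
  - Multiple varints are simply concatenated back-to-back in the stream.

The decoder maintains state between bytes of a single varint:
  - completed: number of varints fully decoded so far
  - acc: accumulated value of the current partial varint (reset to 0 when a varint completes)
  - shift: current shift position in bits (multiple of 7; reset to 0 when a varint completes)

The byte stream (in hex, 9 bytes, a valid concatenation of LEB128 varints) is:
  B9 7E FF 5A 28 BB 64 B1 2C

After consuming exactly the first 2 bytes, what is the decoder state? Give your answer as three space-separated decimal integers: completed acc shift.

byte[0]=0xB9 cont=1 payload=0x39: acc |= 57<<0 -> completed=0 acc=57 shift=7
byte[1]=0x7E cont=0 payload=0x7E: varint #1 complete (value=16185); reset -> completed=1 acc=0 shift=0

Answer: 1 0 0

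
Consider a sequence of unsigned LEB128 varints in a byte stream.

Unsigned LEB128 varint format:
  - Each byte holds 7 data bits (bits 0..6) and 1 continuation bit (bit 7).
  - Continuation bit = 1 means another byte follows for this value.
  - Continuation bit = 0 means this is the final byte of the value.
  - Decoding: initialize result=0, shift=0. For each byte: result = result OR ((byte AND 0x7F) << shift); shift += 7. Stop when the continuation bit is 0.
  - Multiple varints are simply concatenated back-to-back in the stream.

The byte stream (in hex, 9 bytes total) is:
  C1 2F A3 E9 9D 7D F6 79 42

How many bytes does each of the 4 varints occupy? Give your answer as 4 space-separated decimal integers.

Answer: 2 4 2 1

Derivation:
  byte[0]=0xC1 cont=1 payload=0x41=65: acc |= 65<<0 -> acc=65 shift=7
  byte[1]=0x2F cont=0 payload=0x2F=47: acc |= 47<<7 -> acc=6081 shift=14 [end]
Varint 1: bytes[0:2] = C1 2F -> value 6081 (2 byte(s))
  byte[2]=0xA3 cont=1 payload=0x23=35: acc |= 35<<0 -> acc=35 shift=7
  byte[3]=0xE9 cont=1 payload=0x69=105: acc |= 105<<7 -> acc=13475 shift=14
  byte[4]=0x9D cont=1 payload=0x1D=29: acc |= 29<<14 -> acc=488611 shift=21
  byte[5]=0x7D cont=0 payload=0x7D=125: acc |= 125<<21 -> acc=262632611 shift=28 [end]
Varint 2: bytes[2:6] = A3 E9 9D 7D -> value 262632611 (4 byte(s))
  byte[6]=0xF6 cont=1 payload=0x76=118: acc |= 118<<0 -> acc=118 shift=7
  byte[7]=0x79 cont=0 payload=0x79=121: acc |= 121<<7 -> acc=15606 shift=14 [end]
Varint 3: bytes[6:8] = F6 79 -> value 15606 (2 byte(s))
  byte[8]=0x42 cont=0 payload=0x42=66: acc |= 66<<0 -> acc=66 shift=7 [end]
Varint 4: bytes[8:9] = 42 -> value 66 (1 byte(s))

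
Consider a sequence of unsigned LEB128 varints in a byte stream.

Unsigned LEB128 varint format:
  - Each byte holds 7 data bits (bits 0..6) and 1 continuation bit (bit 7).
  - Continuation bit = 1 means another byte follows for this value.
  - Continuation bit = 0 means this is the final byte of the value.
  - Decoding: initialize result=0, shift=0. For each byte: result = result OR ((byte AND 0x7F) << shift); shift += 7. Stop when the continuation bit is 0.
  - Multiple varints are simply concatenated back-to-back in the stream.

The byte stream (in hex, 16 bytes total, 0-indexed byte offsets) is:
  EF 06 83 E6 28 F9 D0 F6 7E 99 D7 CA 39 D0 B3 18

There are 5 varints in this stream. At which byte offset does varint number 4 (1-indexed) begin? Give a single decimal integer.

  byte[0]=0xEF cont=1 payload=0x6F=111: acc |= 111<<0 -> acc=111 shift=7
  byte[1]=0x06 cont=0 payload=0x06=6: acc |= 6<<7 -> acc=879 shift=14 [end]
Varint 1: bytes[0:2] = EF 06 -> value 879 (2 byte(s))
  byte[2]=0x83 cont=1 payload=0x03=3: acc |= 3<<0 -> acc=3 shift=7
  byte[3]=0xE6 cont=1 payload=0x66=102: acc |= 102<<7 -> acc=13059 shift=14
  byte[4]=0x28 cont=0 payload=0x28=40: acc |= 40<<14 -> acc=668419 shift=21 [end]
Varint 2: bytes[2:5] = 83 E6 28 -> value 668419 (3 byte(s))
  byte[5]=0xF9 cont=1 payload=0x79=121: acc |= 121<<0 -> acc=121 shift=7
  byte[6]=0xD0 cont=1 payload=0x50=80: acc |= 80<<7 -> acc=10361 shift=14
  byte[7]=0xF6 cont=1 payload=0x76=118: acc |= 118<<14 -> acc=1943673 shift=21
  byte[8]=0x7E cont=0 payload=0x7E=126: acc |= 126<<21 -> acc=266184825 shift=28 [end]
Varint 3: bytes[5:9] = F9 D0 F6 7E -> value 266184825 (4 byte(s))
  byte[9]=0x99 cont=1 payload=0x19=25: acc |= 25<<0 -> acc=25 shift=7
  byte[10]=0xD7 cont=1 payload=0x57=87: acc |= 87<<7 -> acc=11161 shift=14
  byte[11]=0xCA cont=1 payload=0x4A=74: acc |= 74<<14 -> acc=1223577 shift=21
  byte[12]=0x39 cont=0 payload=0x39=57: acc |= 57<<21 -> acc=120761241 shift=28 [end]
Varint 4: bytes[9:13] = 99 D7 CA 39 -> value 120761241 (4 byte(s))
  byte[13]=0xD0 cont=1 payload=0x50=80: acc |= 80<<0 -> acc=80 shift=7
  byte[14]=0xB3 cont=1 payload=0x33=51: acc |= 51<<7 -> acc=6608 shift=14
  byte[15]=0x18 cont=0 payload=0x18=24: acc |= 24<<14 -> acc=399824 shift=21 [end]
Varint 5: bytes[13:16] = D0 B3 18 -> value 399824 (3 byte(s))

Answer: 9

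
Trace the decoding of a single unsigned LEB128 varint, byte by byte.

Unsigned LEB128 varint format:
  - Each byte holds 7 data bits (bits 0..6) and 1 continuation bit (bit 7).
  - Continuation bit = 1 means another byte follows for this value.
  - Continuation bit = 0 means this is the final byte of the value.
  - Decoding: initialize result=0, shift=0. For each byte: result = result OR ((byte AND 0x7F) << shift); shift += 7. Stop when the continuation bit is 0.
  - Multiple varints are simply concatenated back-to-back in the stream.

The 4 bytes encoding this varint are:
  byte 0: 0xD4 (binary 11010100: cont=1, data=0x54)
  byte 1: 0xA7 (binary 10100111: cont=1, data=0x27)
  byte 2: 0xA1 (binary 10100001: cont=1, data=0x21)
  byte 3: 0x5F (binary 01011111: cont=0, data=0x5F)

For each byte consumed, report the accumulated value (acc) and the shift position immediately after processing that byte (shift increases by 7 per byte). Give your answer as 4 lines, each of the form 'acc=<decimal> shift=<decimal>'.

Answer: acc=84 shift=7
acc=5076 shift=14
acc=545748 shift=21
acc=199775188 shift=28

Derivation:
byte 0=0xD4: payload=0x54=84, contrib = 84<<0 = 84; acc -> 84, shift -> 7
byte 1=0xA7: payload=0x27=39, contrib = 39<<7 = 4992; acc -> 5076, shift -> 14
byte 2=0xA1: payload=0x21=33, contrib = 33<<14 = 540672; acc -> 545748, shift -> 21
byte 3=0x5F: payload=0x5F=95, contrib = 95<<21 = 199229440; acc -> 199775188, shift -> 28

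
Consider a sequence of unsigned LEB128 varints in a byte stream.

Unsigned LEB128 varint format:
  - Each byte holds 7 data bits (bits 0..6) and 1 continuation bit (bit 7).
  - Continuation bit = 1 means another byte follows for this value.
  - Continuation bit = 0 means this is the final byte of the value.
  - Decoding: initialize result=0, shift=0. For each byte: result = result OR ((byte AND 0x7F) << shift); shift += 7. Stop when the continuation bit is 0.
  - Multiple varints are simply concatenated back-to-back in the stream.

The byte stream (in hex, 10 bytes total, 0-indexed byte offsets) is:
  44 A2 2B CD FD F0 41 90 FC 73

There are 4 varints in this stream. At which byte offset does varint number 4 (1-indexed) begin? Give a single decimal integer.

  byte[0]=0x44 cont=0 payload=0x44=68: acc |= 68<<0 -> acc=68 shift=7 [end]
Varint 1: bytes[0:1] = 44 -> value 68 (1 byte(s))
  byte[1]=0xA2 cont=1 payload=0x22=34: acc |= 34<<0 -> acc=34 shift=7
  byte[2]=0x2B cont=0 payload=0x2B=43: acc |= 43<<7 -> acc=5538 shift=14 [end]
Varint 2: bytes[1:3] = A2 2B -> value 5538 (2 byte(s))
  byte[3]=0xCD cont=1 payload=0x4D=77: acc |= 77<<0 -> acc=77 shift=7
  byte[4]=0xFD cont=1 payload=0x7D=125: acc |= 125<<7 -> acc=16077 shift=14
  byte[5]=0xF0 cont=1 payload=0x70=112: acc |= 112<<14 -> acc=1851085 shift=21
  byte[6]=0x41 cont=0 payload=0x41=65: acc |= 65<<21 -> acc=138165965 shift=28 [end]
Varint 3: bytes[3:7] = CD FD F0 41 -> value 138165965 (4 byte(s))
  byte[7]=0x90 cont=1 payload=0x10=16: acc |= 16<<0 -> acc=16 shift=7
  byte[8]=0xFC cont=1 payload=0x7C=124: acc |= 124<<7 -> acc=15888 shift=14
  byte[9]=0x73 cont=0 payload=0x73=115: acc |= 115<<14 -> acc=1900048 shift=21 [end]
Varint 4: bytes[7:10] = 90 FC 73 -> value 1900048 (3 byte(s))

Answer: 7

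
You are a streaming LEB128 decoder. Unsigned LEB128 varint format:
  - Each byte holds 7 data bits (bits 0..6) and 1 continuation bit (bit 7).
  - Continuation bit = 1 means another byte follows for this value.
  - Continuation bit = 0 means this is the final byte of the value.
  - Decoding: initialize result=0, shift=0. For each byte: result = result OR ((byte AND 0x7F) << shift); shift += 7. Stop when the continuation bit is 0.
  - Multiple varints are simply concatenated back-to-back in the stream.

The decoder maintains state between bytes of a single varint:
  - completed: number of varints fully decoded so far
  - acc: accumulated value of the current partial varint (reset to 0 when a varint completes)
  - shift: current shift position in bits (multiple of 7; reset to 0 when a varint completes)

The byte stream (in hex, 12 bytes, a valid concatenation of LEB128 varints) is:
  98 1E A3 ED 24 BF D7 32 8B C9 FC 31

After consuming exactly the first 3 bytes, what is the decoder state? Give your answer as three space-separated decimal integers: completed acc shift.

Answer: 1 35 7

Derivation:
byte[0]=0x98 cont=1 payload=0x18: acc |= 24<<0 -> completed=0 acc=24 shift=7
byte[1]=0x1E cont=0 payload=0x1E: varint #1 complete (value=3864); reset -> completed=1 acc=0 shift=0
byte[2]=0xA3 cont=1 payload=0x23: acc |= 35<<0 -> completed=1 acc=35 shift=7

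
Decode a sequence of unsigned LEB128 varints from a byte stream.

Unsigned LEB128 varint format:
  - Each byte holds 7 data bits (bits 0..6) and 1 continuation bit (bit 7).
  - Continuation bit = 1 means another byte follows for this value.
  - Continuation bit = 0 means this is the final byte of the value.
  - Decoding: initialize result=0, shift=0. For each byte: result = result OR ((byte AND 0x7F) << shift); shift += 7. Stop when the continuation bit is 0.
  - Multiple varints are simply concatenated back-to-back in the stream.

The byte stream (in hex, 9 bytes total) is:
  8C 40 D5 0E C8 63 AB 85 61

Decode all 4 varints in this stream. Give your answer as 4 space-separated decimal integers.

  byte[0]=0x8C cont=1 payload=0x0C=12: acc |= 12<<0 -> acc=12 shift=7
  byte[1]=0x40 cont=0 payload=0x40=64: acc |= 64<<7 -> acc=8204 shift=14 [end]
Varint 1: bytes[0:2] = 8C 40 -> value 8204 (2 byte(s))
  byte[2]=0xD5 cont=1 payload=0x55=85: acc |= 85<<0 -> acc=85 shift=7
  byte[3]=0x0E cont=0 payload=0x0E=14: acc |= 14<<7 -> acc=1877 shift=14 [end]
Varint 2: bytes[2:4] = D5 0E -> value 1877 (2 byte(s))
  byte[4]=0xC8 cont=1 payload=0x48=72: acc |= 72<<0 -> acc=72 shift=7
  byte[5]=0x63 cont=0 payload=0x63=99: acc |= 99<<7 -> acc=12744 shift=14 [end]
Varint 3: bytes[4:6] = C8 63 -> value 12744 (2 byte(s))
  byte[6]=0xAB cont=1 payload=0x2B=43: acc |= 43<<0 -> acc=43 shift=7
  byte[7]=0x85 cont=1 payload=0x05=5: acc |= 5<<7 -> acc=683 shift=14
  byte[8]=0x61 cont=0 payload=0x61=97: acc |= 97<<14 -> acc=1589931 shift=21 [end]
Varint 4: bytes[6:9] = AB 85 61 -> value 1589931 (3 byte(s))

Answer: 8204 1877 12744 1589931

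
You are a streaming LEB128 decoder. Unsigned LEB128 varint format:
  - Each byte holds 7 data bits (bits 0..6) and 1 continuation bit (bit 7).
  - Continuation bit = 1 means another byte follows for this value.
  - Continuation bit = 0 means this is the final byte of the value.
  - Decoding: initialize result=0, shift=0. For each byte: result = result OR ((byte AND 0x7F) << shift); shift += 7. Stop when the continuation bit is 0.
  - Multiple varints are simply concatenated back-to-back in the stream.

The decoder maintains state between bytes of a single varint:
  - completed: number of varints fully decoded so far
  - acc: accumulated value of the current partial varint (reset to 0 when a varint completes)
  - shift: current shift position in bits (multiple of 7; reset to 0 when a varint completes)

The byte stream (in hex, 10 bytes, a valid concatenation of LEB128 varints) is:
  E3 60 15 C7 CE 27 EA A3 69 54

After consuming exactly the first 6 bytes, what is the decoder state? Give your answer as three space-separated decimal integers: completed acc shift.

Answer: 3 0 0

Derivation:
byte[0]=0xE3 cont=1 payload=0x63: acc |= 99<<0 -> completed=0 acc=99 shift=7
byte[1]=0x60 cont=0 payload=0x60: varint #1 complete (value=12387); reset -> completed=1 acc=0 shift=0
byte[2]=0x15 cont=0 payload=0x15: varint #2 complete (value=21); reset -> completed=2 acc=0 shift=0
byte[3]=0xC7 cont=1 payload=0x47: acc |= 71<<0 -> completed=2 acc=71 shift=7
byte[4]=0xCE cont=1 payload=0x4E: acc |= 78<<7 -> completed=2 acc=10055 shift=14
byte[5]=0x27 cont=0 payload=0x27: varint #3 complete (value=649031); reset -> completed=3 acc=0 shift=0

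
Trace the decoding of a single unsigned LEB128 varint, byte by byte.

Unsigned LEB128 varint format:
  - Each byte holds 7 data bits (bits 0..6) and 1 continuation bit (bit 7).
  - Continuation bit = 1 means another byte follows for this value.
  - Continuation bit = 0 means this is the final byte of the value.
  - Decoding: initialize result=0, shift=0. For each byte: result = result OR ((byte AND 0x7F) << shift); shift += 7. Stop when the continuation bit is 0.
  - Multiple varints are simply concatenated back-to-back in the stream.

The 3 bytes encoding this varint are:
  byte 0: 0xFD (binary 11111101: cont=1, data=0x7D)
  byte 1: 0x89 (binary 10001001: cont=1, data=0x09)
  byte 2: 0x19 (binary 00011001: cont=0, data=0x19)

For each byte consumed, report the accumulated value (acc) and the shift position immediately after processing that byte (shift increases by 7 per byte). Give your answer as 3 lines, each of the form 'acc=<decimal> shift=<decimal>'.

Answer: acc=125 shift=7
acc=1277 shift=14
acc=410877 shift=21

Derivation:
byte 0=0xFD: payload=0x7D=125, contrib = 125<<0 = 125; acc -> 125, shift -> 7
byte 1=0x89: payload=0x09=9, contrib = 9<<7 = 1152; acc -> 1277, shift -> 14
byte 2=0x19: payload=0x19=25, contrib = 25<<14 = 409600; acc -> 410877, shift -> 21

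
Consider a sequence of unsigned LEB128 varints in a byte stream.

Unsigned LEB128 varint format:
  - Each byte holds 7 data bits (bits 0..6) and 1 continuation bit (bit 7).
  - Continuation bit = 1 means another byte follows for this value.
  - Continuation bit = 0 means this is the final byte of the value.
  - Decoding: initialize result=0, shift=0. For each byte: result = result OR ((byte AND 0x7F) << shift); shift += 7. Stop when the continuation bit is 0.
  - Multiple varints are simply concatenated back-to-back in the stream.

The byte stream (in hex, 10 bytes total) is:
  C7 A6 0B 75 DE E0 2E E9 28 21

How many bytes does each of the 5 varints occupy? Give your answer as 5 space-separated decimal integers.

Answer: 3 1 3 2 1

Derivation:
  byte[0]=0xC7 cont=1 payload=0x47=71: acc |= 71<<0 -> acc=71 shift=7
  byte[1]=0xA6 cont=1 payload=0x26=38: acc |= 38<<7 -> acc=4935 shift=14
  byte[2]=0x0B cont=0 payload=0x0B=11: acc |= 11<<14 -> acc=185159 shift=21 [end]
Varint 1: bytes[0:3] = C7 A6 0B -> value 185159 (3 byte(s))
  byte[3]=0x75 cont=0 payload=0x75=117: acc |= 117<<0 -> acc=117 shift=7 [end]
Varint 2: bytes[3:4] = 75 -> value 117 (1 byte(s))
  byte[4]=0xDE cont=1 payload=0x5E=94: acc |= 94<<0 -> acc=94 shift=7
  byte[5]=0xE0 cont=1 payload=0x60=96: acc |= 96<<7 -> acc=12382 shift=14
  byte[6]=0x2E cont=0 payload=0x2E=46: acc |= 46<<14 -> acc=766046 shift=21 [end]
Varint 3: bytes[4:7] = DE E0 2E -> value 766046 (3 byte(s))
  byte[7]=0xE9 cont=1 payload=0x69=105: acc |= 105<<0 -> acc=105 shift=7
  byte[8]=0x28 cont=0 payload=0x28=40: acc |= 40<<7 -> acc=5225 shift=14 [end]
Varint 4: bytes[7:9] = E9 28 -> value 5225 (2 byte(s))
  byte[9]=0x21 cont=0 payload=0x21=33: acc |= 33<<0 -> acc=33 shift=7 [end]
Varint 5: bytes[9:10] = 21 -> value 33 (1 byte(s))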